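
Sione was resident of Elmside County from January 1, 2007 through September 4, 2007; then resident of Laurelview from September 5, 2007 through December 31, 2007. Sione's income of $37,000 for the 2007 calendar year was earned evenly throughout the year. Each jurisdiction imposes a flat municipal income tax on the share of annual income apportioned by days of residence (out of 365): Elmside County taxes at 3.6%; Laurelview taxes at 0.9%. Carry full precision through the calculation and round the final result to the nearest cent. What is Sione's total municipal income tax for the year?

$1,009.04

Elmside County, January 1 – September 4, 2007: 247 days → $37,000 × 3.6% × 247/365 = $901.3808
Laurelview, September 5 – December 31, 2007: 118 days → $37,000 × 0.9% × 118/365 = $107.6548
Total = $1,009.0356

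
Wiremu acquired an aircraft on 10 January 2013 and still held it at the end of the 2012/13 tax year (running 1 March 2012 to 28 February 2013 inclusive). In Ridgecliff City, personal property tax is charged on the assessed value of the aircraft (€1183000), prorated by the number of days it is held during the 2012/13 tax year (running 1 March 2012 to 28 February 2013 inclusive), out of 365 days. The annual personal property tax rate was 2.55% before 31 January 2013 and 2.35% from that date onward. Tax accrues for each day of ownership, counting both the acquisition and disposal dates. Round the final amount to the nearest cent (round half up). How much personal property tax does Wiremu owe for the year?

10 January – 30 January 2013: 21 days at 2.55% → €1183000 × 2.55% × 21/365 = €1735.6068
31 January – 28 February 2013: 29 days at 2.35% → €1183000 × 2.35% × 29/365 = €2208.8068
Total = €3944.4137

€3944.41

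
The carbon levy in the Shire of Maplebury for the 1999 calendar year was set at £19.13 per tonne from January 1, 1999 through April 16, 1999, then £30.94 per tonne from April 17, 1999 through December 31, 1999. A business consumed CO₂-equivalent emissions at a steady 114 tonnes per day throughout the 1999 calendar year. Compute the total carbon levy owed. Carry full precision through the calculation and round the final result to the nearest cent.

January 1 – April 16, 1999: 106 days × 114 tonnes/day = 12,084 tonnes at £19.13/tonne → £231166.92
April 17 – December 31, 1999: 259 days × 114 tonnes/day = 29,526 tonnes at £30.94/tonne → £913534.44

£1144701.36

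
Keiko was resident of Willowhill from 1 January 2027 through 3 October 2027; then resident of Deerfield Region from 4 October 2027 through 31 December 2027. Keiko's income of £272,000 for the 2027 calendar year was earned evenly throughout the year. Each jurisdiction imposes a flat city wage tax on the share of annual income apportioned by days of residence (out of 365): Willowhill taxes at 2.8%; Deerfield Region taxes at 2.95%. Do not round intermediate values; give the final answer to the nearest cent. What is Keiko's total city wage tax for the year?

£7,715.48

Willowhill, 1 January – 3 October 2027: 276 days → £272,000 × 2.8% × 276/365 = £5,758.9479
Deerfield Region, 4 October – 31 December 2027: 89 days → £272,000 × 2.95% × 89/365 = £1,956.5370
Total = £7,715.4849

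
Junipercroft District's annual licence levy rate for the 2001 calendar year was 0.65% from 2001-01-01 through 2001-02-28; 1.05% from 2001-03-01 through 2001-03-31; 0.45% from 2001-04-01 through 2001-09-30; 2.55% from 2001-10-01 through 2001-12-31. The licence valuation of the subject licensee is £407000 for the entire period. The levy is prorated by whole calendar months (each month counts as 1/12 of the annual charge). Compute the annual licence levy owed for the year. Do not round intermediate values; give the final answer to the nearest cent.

2001-01-01 to 2001-02-28: 2 months at 0.65% → £407000 × 0.65% × 2/12 = £440.9167
2001-03-01 to 2001-03-31: 1 month at 1.05% → £407000 × 1.05% × 1/12 = £356.1250
2001-04-01 to 2001-09-30: 6 months at 0.45% → £407000 × 0.45% × 6/12 = £915.7500
2001-10-01 to 2001-12-31: 3 months at 2.55% → £407000 × 2.55% × 3/12 = £2594.6250
Total = £4307.4167

£4307.42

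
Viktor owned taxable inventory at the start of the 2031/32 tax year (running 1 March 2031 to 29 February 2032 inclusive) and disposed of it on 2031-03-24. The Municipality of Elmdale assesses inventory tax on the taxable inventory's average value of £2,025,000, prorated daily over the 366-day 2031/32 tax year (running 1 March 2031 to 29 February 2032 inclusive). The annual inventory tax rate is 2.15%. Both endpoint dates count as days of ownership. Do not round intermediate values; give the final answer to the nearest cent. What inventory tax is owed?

Days held (2031-03-01 to 2031-03-24): 24 out of 366
Tax = £2,025,000 × 2.15% × 24/366 = £2,854.9180

£2,854.92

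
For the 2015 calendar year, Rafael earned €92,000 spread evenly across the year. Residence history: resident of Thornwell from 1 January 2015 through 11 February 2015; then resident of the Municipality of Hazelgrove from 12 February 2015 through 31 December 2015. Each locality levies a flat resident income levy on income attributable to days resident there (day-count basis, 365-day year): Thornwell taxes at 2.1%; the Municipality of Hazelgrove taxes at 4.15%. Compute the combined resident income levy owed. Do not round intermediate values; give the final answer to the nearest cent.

Thornwell, 1 January – 11 February 2015: 42 days → €92,000 × 2.1% × 42/365 = €222.3123
The Municipality of Hazelgrove, 12 February – 31 December 2015: 323 days → €92,000 × 4.15% × 323/365 = €3,378.6685
Total = €3,600.9808

€3,600.98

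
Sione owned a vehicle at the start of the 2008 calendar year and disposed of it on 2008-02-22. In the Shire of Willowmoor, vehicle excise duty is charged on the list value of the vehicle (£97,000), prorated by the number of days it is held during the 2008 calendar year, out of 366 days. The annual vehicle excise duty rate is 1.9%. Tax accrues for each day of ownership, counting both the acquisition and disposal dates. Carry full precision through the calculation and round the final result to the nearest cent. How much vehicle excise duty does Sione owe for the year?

Days held (2008-01-01 to 2008-02-22): 53 out of 366
Tax = £97,000 × 1.9% × 53/366 = £266.8825

£266.88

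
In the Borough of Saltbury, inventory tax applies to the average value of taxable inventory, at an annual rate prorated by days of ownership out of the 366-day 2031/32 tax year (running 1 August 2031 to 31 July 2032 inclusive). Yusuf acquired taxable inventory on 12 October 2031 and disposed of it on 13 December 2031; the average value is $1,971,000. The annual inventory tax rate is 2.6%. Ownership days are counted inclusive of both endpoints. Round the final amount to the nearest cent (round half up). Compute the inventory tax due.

Days held (12 October – 13 December 2031): 63 out of 366
Tax = $1,971,000 × 2.6% × 63/366 = $8,821.0328

$8,821.03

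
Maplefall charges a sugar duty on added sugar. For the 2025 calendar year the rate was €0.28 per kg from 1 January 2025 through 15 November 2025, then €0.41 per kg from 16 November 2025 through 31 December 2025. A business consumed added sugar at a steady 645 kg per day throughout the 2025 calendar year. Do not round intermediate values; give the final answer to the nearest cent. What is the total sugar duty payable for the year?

1 January – 15 November 2025: 319 days × 645 kg/day = 205,755 kg at €0.28/kg → €57,611.40
16 November – 31 December 2025: 46 days × 645 kg/day = 29,670 kg at €0.41/kg → €12,164.70

€69,776.10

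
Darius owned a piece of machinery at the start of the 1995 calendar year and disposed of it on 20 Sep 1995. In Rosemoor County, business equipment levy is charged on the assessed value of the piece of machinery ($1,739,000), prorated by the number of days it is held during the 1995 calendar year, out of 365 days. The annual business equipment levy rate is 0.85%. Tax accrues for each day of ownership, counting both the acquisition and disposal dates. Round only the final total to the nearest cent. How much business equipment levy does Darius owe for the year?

Days held (1 Jan – 20 Sep 1995): 263 out of 365
Tax = $1,739,000 × 0.85% × 263/365 = $10,650.7795

$10,650.78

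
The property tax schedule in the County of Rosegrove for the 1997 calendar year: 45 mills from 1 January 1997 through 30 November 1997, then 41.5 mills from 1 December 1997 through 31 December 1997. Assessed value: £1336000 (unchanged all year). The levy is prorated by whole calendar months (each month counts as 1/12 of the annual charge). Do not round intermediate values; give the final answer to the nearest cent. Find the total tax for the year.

1 January – 30 November 1997: 11 months at 45 mills → £1336000 × 4.5% × 11/12 = £55110.0000
1 December – 31 December 1997: 1 month at 41.5 mills → £1336000 × 4.15% × 1/12 = £4620.3333
Total = £59730.3333

£59730.33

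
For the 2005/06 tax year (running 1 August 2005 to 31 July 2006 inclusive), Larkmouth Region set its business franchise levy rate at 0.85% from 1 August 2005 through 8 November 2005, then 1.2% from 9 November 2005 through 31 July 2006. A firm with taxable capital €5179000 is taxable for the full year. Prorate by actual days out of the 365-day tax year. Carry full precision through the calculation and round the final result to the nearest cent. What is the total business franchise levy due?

€57181.84

1 August – 8 November 2005: 100 days at 0.85% → €5179000 × 0.85% × 100/365 = €12060.6849
9 November 2005 – 31 July 2006: 265 days at 1.2% → €5179000 × 1.2% × 265/365 = €45121.1507
Total = €57181.8356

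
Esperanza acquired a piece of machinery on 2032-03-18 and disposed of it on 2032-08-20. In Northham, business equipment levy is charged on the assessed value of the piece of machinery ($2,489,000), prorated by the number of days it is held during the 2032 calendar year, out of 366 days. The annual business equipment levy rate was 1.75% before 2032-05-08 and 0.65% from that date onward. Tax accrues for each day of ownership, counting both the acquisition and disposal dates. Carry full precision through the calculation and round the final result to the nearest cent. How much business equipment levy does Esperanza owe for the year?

$10,710.86

2032-03-18 to 2032-05-07: 51 days at 1.75% → $2,489,000 × 1.75% × 51/366 = $6,069.4877
2032-05-08 to 2032-08-20: 105 days at 0.65% → $2,489,000 × 0.65% × 105/366 = $4,641.3730
Total = $10,710.8607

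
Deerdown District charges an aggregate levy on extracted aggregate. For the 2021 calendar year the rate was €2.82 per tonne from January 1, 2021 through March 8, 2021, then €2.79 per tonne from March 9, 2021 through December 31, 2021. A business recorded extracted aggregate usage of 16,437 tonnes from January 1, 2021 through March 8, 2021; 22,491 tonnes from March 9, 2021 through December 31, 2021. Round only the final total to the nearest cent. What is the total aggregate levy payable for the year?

January 1 – March 8, 2021: 16,437 tonnes at €2.82/tonne → €46,352.34
March 9 – December 31, 2021: 22,491 tonnes at €2.79/tonne → €62,749.89

€109,102.23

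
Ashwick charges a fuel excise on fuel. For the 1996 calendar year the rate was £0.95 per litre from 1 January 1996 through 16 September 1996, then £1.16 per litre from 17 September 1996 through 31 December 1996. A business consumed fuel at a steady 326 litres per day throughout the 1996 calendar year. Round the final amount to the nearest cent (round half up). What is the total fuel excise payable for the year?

1 January – 16 September 1996: 260 days × 326 litres/day = 84,760 litres at £0.95/litre → £80522.00
17 September – 31 December 1996: 106 days × 326 litres/day = 34,556 litres at £1.16/litre → £40084.96

£120606.96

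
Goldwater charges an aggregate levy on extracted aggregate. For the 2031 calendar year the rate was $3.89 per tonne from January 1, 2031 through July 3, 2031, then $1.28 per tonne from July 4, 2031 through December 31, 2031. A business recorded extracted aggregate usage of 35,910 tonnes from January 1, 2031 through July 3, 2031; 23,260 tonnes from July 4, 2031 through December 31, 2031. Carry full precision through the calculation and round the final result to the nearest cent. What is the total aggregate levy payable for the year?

$169,462.70

January 1 – July 3, 2031: 35,910 tonnes at $3.89/tonne → $139,689.90
July 4 – December 31, 2031: 23,260 tonnes at $1.28/tonne → $29,772.80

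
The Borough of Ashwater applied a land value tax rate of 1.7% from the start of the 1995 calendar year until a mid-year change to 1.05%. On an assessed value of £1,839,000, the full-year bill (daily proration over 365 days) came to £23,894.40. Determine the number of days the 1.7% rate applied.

140 days

Let d = days at the first rate; then 365 − d days at the second rate.
£1,839,000 × [1.7%·d + 1.05%·(365−d)] / 365 = £23,894.40
Solving gives d = 140, so the new rate took effect on 21 May 1995.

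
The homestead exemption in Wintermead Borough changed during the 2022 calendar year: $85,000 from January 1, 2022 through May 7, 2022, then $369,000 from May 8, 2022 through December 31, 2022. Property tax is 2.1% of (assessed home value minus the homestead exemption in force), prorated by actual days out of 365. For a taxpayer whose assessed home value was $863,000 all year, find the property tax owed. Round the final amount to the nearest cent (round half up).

$12,449.15

January 1 – May 7, 2022: 127 days, exemption $85,000 → ($863,000 − $85,000) × 2.1% × 127/365 = $5,684.7288
May 8 – December 31, 2022: 238 days, exemption $369,000 → ($863,000 − $369,000) × 2.1% × 238/365 = $6,764.4164
Total = $12,449.1452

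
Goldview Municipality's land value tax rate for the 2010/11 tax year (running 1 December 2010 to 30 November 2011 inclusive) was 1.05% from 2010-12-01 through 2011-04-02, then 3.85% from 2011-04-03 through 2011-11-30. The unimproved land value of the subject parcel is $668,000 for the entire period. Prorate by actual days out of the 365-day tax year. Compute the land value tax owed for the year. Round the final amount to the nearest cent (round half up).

$19,415.01

2010-12-01 to 2011-04-02: 123 days at 1.05% → $668,000 × 1.05% × 123/365 = $2,363.6219
2011-04-03 to 2011-11-30: 242 days at 3.85% → $668,000 × 3.85% × 242/365 = $17,051.3863
Total = $19,415.0082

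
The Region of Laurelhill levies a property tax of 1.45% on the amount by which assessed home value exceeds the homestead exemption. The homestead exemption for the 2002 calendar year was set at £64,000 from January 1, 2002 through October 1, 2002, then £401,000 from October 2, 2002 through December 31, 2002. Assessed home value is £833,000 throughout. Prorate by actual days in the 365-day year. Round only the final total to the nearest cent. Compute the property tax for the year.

January 1 – October 1, 2002: 274 days, exemption £64,000 → (£833,000 − £64,000) × 1.45% × 274/365 = £8,370.5123
October 2 – December 31, 2002: 91 days, exemption £401,000 → (£833,000 − £401,000) × 1.45% × 91/365 = £1,561.7096
Total = £9,932.2219

£9,932.22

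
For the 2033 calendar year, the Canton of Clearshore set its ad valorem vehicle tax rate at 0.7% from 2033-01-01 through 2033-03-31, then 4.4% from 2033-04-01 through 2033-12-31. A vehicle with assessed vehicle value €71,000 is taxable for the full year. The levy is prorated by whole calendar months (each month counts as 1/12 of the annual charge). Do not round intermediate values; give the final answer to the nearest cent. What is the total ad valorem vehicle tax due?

2033-01-01 to 2033-03-31: 3 months at 0.7% → €71,000 × 0.7% × 3/12 = €124.2500
2033-04-01 to 2033-12-31: 9 months at 4.4% → €71,000 × 4.4% × 9/12 = €2,343.0000
Total = €2,467.2500

€2,467.25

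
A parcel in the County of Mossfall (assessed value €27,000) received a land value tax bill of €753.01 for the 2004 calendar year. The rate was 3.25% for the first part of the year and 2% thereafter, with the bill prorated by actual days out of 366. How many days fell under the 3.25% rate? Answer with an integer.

231 days

Let d = days at the first rate; then 366 − d days at the second rate.
€27,000 × [3.25%·d + 2%·(366−d)] / 366 = €753.01
Solving gives d = 231, so the new rate took effect on 19 August 2004.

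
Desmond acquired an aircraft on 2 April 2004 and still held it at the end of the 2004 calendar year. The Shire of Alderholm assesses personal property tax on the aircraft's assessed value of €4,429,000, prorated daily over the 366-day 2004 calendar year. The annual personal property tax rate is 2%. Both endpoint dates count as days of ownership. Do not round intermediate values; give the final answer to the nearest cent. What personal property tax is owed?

Days held (2 April – 31 December 2004): 274 out of 366
Tax = €4,429,000 × 2% × 274/366 = €66,313.9891

€66,313.99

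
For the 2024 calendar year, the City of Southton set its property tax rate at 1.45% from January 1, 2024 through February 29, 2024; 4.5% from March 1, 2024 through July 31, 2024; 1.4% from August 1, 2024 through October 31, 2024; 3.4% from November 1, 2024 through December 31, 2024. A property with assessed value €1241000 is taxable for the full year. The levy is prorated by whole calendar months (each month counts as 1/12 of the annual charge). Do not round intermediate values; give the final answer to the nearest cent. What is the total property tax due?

€37643.67

January 1 – February 29, 2024: 2 months at 1.45% → €1241000 × 1.45% × 2/12 = €2999.0833
March 1 – July 31, 2024: 5 months at 4.5% → €1241000 × 4.5% × 5/12 = €23268.7500
August 1 – October 31, 2024: 3 months at 1.4% → €1241000 × 1.4% × 3/12 = €4343.5000
November 1 – December 31, 2024: 2 months at 3.4% → €1241000 × 3.4% × 2/12 = €7032.3333
Total = €37643.6667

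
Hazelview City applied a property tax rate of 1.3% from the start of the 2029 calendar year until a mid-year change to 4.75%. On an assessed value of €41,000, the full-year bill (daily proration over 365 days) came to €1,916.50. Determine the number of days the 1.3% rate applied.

8 days

Let d = days at the first rate; then 365 − d days at the second rate.
€41,000 × [1.3%·d + 4.75%·(365−d)] / 365 = €1,916.50
Solving gives d = 8, so the new rate took effect on 9 January 2029.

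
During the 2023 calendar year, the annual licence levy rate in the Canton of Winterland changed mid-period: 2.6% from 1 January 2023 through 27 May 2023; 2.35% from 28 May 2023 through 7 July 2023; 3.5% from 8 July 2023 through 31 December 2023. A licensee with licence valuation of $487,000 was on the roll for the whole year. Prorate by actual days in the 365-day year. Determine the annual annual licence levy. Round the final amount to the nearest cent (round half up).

1 January – 27 May 2023: 147 days at 2.6% → $487,000 × 2.6% × 147/365 = $5,099.4904
28 May – 7 July 2023: 41 days at 2.35% → $487,000 × 2.35% × 41/365 = $1,285.5466
8 July – 31 December 2023: 177 days at 3.5% → $487,000 × 3.5% × 177/365 = $8,265.6575
Total = $14,650.6945

$14,650.69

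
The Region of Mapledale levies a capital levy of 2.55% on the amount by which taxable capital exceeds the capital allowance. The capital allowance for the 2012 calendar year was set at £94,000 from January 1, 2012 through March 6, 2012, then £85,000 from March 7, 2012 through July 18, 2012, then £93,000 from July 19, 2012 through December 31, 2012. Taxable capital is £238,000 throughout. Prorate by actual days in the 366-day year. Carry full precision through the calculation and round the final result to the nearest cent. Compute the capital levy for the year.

£3,767.59

January 1 – March 6, 2012: 66 days, exemption £94,000 → (£238,000 − £94,000) × 2.55% × 66/366 = £662.1639
March 7 – July 18, 2012: 134 days, exemption £85,000 → (£238,000 − £85,000) × 2.55% × 134/366 = £1,428.4180
July 19 – December 31, 2012: 166 days, exemption £93,000 → (£238,000 − £93,000) × 2.55% × 166/366 = £1,677.0082
Total = £3,767.5902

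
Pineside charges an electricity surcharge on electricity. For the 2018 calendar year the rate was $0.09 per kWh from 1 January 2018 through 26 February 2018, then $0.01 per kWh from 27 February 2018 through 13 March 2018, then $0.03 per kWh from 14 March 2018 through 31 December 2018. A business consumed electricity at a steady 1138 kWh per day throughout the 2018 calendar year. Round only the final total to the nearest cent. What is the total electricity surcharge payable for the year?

$16011.66

1 January – 26 February 2018: 57 days × 1138 kWh/day = 64,866 kWh at $0.09/kWh → $5837.94
27 February – 13 March 2018: 15 days × 1138 kWh/day = 17,070 kWh at $0.01/kWh → $170.70
14 March – 31 December 2018: 293 days × 1138 kWh/day = 333,434 kWh at $0.03/kWh → $10003.02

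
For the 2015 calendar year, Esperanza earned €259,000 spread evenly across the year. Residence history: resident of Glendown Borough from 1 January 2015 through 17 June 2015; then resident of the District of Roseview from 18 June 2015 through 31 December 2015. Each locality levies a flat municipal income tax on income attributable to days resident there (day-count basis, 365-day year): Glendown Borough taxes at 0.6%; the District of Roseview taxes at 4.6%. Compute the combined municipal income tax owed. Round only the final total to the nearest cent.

Glendown Borough, 1 January – 17 June 2015: 168 days → €259,000 × 0.6% × 168/365 = €715.2658
The District of Roseview, 18 June – 31 December 2015: 197 days → €259,000 × 4.6% × 197/365 = €6,430.2959
Total = €7,145.5616

€7,145.56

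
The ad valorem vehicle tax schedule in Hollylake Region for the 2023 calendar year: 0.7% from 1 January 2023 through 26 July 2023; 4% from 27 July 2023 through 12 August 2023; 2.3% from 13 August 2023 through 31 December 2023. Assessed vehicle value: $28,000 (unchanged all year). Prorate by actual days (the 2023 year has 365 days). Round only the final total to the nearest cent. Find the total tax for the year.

$412.10

1 January – 26 July 2023: 207 days at 0.7% → $28,000 × 0.7% × 207/365 = $111.1562
27 July – 12 August 2023: 17 days at 4% → $28,000 × 4% × 17/365 = $52.1644
13 August – 31 December 2023: 141 days at 2.3% → $28,000 × 2.3% × 141/365 = $248.7781
Total = $412.0986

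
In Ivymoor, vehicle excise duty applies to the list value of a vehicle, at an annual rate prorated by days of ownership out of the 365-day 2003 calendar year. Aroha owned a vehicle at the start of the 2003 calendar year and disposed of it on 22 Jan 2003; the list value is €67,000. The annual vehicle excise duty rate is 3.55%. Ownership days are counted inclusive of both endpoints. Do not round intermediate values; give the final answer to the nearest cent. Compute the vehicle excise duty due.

€143.36

Days held (1 Jan – 22 Jan 2003): 22 out of 365
Tax = €67,000 × 3.55% × 22/365 = €143.3616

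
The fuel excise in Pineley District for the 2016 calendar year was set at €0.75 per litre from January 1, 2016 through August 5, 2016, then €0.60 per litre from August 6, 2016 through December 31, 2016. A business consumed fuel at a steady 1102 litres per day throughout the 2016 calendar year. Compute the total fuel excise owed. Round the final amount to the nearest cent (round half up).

January 1 – August 5, 2016: 218 days × 1102 litres/day = 240,236 litres at €0.75/litre → €180,177.00
August 6 – December 31, 2016: 148 days × 1102 litres/day = 163,096 litres at €0.60/litre → €97,857.60

€278,034.60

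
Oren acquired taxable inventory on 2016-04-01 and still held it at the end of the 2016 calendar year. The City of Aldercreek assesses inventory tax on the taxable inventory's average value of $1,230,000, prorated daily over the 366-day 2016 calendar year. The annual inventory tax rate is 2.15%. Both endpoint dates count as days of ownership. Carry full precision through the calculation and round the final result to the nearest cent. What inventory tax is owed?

Days held (2016-04-01 to 2016-12-31): 275 out of 366
Tax = $1,230,000 × 2.15% × 275/366 = $19,869.8770

$19,869.88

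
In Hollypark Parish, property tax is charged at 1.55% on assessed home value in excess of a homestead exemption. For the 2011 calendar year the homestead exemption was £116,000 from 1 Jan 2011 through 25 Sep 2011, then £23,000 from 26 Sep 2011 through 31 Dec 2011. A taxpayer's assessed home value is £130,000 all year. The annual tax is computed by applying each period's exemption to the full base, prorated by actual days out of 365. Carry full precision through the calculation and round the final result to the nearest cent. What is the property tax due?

1 Jan – 25 Sep 2011: 268 days, exemption £116,000 → (£130,000 − £116,000) × 1.55% × 268/365 = £159.3315
26 Sep – 31 Dec 2011: 97 days, exemption £23,000 → (£130,000 − £23,000) × 1.55% × 97/365 = £440.7521
Total = £600.0836

£600.08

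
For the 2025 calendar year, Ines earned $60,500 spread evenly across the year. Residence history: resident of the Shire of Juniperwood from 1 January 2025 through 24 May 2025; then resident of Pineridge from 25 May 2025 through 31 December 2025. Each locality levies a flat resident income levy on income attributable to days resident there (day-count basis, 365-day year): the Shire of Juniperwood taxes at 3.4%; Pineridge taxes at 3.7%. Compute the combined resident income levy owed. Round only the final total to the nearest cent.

The Shire of Juniperwood, 1 January – 24 May 2025: 144 days → $60,500 × 3.4% × 144/365 = $811.5288
Pineridge, 25 May – 31 December 2025: 221 days → $60,500 × 3.7% × 221/365 = $1,355.3658
Total = $2,166.8945

$2,166.89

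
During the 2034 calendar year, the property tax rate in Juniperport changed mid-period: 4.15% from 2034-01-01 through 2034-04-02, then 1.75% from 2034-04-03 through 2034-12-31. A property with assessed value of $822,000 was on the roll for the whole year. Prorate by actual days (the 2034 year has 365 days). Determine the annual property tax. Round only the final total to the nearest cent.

$19,357.54

2034-01-01 to 2034-04-02: 92 days at 4.15% → $822,000 × 4.15% × 92/365 = $8,598.3452
2034-04-03 to 2034-12-31: 273 days at 1.75% → $822,000 × 1.75% × 273/365 = $10,759.1918
Total = $19,357.5370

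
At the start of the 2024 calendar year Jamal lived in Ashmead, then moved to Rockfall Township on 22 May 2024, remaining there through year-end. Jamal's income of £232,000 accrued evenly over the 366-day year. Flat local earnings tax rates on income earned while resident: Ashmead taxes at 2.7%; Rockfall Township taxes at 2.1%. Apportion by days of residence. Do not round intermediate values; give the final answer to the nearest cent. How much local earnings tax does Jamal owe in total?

Ashmead, 1 Jan – 21 May 2024: 142 days → £232,000 × 2.7% × 142/366 = £2,430.2951
Rockfall Township, 22 May – 31 Dec 2024: 224 days → £232,000 × 2.1% × 224/366 = £2,981.7705
Total = £5,412.0656

£5,412.07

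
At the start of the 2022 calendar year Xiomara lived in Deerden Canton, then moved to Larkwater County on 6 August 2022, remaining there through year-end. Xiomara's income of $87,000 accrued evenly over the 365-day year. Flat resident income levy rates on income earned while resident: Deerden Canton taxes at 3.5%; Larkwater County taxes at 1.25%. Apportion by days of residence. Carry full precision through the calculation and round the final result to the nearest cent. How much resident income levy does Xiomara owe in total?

Deerden Canton, 1 January – 5 August 2022: 217 days → $87,000 × 3.5% × 217/365 = $1,810.3151
Larkwater County, 6 August – 31 December 2022: 148 days → $87,000 × 1.25% × 148/365 = $440.9589
Total = $2,251.2740

$2,251.27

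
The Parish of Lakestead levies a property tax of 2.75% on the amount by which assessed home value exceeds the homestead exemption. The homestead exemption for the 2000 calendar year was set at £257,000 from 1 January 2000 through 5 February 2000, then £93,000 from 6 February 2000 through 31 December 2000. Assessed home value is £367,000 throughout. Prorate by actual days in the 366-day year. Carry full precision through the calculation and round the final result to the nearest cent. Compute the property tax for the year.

£7,091.39

1 January – 5 February 2000: 36 days, exemption £257,000 → (£367,000 − £257,000) × 2.75% × 36/366 = £297.5410
6 February – 31 December 2000: 330 days, exemption £93,000 → (£367,000 − £93,000) × 2.75% × 330/366 = £6,793.8525
Total = £7,091.3934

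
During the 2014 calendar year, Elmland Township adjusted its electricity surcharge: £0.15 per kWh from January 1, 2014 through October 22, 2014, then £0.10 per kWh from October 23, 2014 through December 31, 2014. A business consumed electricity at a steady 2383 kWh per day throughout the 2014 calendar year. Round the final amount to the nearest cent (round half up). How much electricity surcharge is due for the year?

January 1 – October 22, 2014: 295 days × 2383 kWh/day = 702,985 kWh at £0.15/kWh → £105447.75
October 23 – December 31, 2014: 70 days × 2383 kWh/day = 166,810 kWh at £0.10/kWh → £16681.00

£122128.75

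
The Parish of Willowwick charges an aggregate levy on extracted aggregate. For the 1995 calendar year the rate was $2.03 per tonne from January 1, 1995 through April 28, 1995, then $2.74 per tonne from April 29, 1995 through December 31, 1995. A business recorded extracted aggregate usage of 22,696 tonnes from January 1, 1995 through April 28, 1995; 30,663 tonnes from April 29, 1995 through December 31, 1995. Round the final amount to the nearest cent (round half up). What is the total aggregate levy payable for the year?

$130,089.50

January 1 – April 28, 1995: 22,696 tonnes at $2.03/tonne → $46,072.88
April 29 – December 31, 1995: 30,663 tonnes at $2.74/tonne → $84,016.62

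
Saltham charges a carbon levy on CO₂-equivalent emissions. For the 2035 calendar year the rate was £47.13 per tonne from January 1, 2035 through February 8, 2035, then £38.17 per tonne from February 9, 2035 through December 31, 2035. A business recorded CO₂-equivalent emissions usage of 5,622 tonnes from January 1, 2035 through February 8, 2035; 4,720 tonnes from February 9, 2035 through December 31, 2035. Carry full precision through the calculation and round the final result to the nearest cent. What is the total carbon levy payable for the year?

£445,127.26

January 1 – February 8, 2035: 5,622 tonnes at £47.13/tonne → £264,964.86
February 9 – December 31, 2035: 4,720 tonnes at £38.17/tonne → £180,162.40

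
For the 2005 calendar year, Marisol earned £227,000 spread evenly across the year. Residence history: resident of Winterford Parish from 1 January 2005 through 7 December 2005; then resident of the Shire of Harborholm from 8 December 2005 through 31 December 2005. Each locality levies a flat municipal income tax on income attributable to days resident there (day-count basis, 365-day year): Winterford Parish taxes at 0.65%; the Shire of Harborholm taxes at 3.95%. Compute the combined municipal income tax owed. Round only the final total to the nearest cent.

Winterford Parish, 1 January – 7 December 2005: 341 days → £227,000 × 0.65% × 341/365 = £1,378.4808
The Shire of Harborholm, 8 December – 31 December 2005: 24 days → £227,000 × 3.95% × 24/365 = £589.5781
Total = £1,968.0589

£1,968.06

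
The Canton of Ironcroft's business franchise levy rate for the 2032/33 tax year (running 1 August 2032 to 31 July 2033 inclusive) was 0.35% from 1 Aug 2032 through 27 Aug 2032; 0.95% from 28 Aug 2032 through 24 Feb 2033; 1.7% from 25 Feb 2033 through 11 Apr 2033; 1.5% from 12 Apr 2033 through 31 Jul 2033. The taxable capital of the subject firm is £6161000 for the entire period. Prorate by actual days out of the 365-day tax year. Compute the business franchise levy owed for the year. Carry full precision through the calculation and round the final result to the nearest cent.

£71923.35

1 Aug – 27 Aug 2032: 27 days at 0.35% → £6161000 × 0.35% × 27/365 = £1595.1082
28 Aug 2032 – 24 Feb 2033: 181 days at 0.95% → £6161000 × 0.95% × 181/365 = £29024.2178
25 Feb – 11 Apr 2033: 46 days at 1.7% → £6161000 × 1.7% × 46/365 = £13199.7315
12 Apr – 31 Jul 2033: 111 days at 1.5% → £6161000 × 1.5% × 111/365 = £28104.2877
Total = £71923.3452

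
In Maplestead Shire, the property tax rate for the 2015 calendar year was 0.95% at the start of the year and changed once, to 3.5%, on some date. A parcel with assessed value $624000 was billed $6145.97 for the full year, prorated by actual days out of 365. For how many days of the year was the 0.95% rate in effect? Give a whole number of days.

Let d = days at the first rate; then 365 − d days at the second rate.
$624000 × [0.95%·d + 3.5%·(365−d)] / 365 = $6145.97
Solving gives d = 360, so the new rate took effect on 27 December 2015.

360 days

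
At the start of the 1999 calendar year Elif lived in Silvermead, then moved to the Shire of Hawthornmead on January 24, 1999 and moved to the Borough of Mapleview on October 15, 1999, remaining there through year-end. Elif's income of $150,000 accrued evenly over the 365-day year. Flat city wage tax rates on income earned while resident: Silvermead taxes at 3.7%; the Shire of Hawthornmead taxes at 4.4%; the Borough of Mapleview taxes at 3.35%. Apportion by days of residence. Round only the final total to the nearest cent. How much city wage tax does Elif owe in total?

Silvermead, January 1 – January 23, 1999: 23 days → $150,000 × 3.7% × 23/365 = $349.7260
The Shire of Hawthornmead, January 24 – October 14, 1999: 264 days → $150,000 × 4.4% × 264/365 = $4,773.6986
The Borough of Mapleview, October 15 – December 31, 1999: 78 days → $150,000 × 3.35% × 78/365 = $1,073.8356
Total = $6,197.2603

$6,197.26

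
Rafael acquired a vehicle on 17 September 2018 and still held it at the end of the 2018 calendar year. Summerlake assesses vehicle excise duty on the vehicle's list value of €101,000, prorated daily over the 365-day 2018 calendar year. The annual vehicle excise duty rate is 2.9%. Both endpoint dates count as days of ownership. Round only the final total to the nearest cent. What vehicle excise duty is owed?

Days held (17 September – 31 December 2018): 106 out of 365
Tax = €101,000 × 2.9% × 106/365 = €850.6137

€850.61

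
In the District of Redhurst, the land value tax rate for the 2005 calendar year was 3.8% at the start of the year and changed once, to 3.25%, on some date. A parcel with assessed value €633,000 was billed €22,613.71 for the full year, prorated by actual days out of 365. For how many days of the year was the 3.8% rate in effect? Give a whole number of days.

214 days

Let d = days at the first rate; then 365 − d days at the second rate.
€633,000 × [3.8%·d + 3.25%·(365−d)] / 365 = €22,613.71
Solving gives d = 214, so the new rate took effect on 3 August 2005.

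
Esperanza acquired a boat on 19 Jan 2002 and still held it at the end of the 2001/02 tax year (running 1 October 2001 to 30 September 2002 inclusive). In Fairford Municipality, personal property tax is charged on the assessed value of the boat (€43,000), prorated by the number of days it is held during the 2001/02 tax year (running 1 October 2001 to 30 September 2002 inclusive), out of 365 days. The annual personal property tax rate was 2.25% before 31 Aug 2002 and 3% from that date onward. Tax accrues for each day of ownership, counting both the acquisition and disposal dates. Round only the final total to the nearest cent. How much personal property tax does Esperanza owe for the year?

19 Jan – 30 Aug 2002: 224 days at 2.25% → €43,000 × 2.25% × 224/365 = €593.7534
31 Aug – 30 Sep 2002: 31 days at 3% → €43,000 × 3% × 31/365 = €109.5616
Total = €703.3151

€703.32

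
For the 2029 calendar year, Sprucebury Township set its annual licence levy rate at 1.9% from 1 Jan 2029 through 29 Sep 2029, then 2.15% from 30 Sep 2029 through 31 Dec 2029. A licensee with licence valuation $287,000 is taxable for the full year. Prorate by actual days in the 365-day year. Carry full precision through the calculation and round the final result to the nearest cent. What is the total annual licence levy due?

$5,635.82

1 Jan – 29 Sep 2029: 272 days at 1.9% → $287,000 × 1.9% × 272/365 = $4,063.6055
30 Sep – 31 Dec 2029: 93 days at 2.15% → $287,000 × 2.15% × 93/365 = $1,572.2096
Total = $5,635.8151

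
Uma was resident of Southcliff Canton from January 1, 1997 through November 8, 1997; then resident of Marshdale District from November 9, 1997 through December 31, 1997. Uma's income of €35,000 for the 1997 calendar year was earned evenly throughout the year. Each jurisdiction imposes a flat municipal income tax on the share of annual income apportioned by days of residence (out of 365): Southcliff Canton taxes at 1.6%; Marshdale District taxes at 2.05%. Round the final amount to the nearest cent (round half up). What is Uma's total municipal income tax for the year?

Southcliff Canton, January 1 – November 8, 1997: 312 days → €35,000 × 1.6% × 312/365 = €478.6849
Marshdale District, November 9 – December 31, 1997: 53 days → €35,000 × 2.05% × 53/365 = €104.1849
Total = €582.8699

€582.87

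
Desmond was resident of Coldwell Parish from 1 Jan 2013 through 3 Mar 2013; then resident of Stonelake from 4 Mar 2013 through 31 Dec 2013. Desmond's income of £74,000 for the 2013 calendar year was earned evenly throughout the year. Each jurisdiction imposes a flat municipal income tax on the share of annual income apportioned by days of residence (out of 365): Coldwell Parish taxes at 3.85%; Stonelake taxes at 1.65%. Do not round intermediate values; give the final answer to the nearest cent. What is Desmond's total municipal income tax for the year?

Coldwell Parish, 1 Jan – 3 Mar 2013: 62 days → £74,000 × 3.85% × 62/365 = £483.9397
Stonelake, 4 Mar – 31 Dec 2013: 303 days → £74,000 × 1.65% × 303/365 = £1,013.5973
Total = £1,497.5370

£1,497.54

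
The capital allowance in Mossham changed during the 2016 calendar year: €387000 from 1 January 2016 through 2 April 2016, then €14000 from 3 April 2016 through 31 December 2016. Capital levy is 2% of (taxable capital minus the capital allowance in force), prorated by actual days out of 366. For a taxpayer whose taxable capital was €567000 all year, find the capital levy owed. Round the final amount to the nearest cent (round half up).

1 January – 2 April 2016: 93 days, exemption €387000 → (€567000 − €387000) × 2% × 93/366 = €914.7541
3 April – 31 December 2016: 273 days, exemption €14000 → (€567000 − €14000) × 2% × 273/366 = €8249.6721
Total = €9164.4262

€9164.43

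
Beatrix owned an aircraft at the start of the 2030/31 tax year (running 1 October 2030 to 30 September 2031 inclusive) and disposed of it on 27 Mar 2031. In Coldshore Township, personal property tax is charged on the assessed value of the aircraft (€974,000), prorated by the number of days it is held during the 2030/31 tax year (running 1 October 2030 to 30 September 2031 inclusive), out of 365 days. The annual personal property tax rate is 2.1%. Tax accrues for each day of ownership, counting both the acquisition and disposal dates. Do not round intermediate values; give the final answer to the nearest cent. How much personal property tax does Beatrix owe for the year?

€9,974.83

Days held (1 Oct 2030 – 27 Mar 2031): 178 out of 365
Tax = €974,000 × 2.1% × 178/365 = €9,974.8274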